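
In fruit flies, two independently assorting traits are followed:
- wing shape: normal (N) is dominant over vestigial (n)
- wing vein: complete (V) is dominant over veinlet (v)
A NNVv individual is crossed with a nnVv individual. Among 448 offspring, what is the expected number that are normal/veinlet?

Dihybrid cross NNVv × nnVv — consider each gene separately:
wing shape: NN × nn → 4 Nn → 4 N_ (out of 4)
wing vein: Vv × Vv → 1 VV, 2 Vv, 1 vv → 3 V_ : 1 vv (out of 4)
Combine (counts out of 4 × 4 = 16): normal/complete (N_V_) = 4×3 = 12; normal/veinlet (N_vv) = 4×1 = 4
Phenotype counts (out of 16): 12 normal/complete, 4 normal/veinlet
normal/veinlet: 4 out of 16 → fraction 1/4
Expected count = 1/4 × 448 = 112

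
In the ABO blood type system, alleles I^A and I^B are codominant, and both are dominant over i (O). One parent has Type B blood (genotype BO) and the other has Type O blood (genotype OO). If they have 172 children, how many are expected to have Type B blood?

Cross: BO × OO
Possible offspring genotypes: 2 BO, 2 OO
Blood type counts: 2 Type B, 2 Type O
Probability of Type B: 2/4 = 1/2
Expected count = 1/2 × 172 = 86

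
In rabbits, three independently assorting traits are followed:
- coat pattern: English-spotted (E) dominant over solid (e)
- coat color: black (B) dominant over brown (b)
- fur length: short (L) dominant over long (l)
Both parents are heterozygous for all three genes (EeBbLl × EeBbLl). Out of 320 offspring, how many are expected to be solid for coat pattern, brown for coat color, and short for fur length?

Trihybrid cross: EeBbLl × EeBbLl
Each trait segregates independently with a 3:1 phenotypic ratio, so each gene contributes 3/4 (dominant) or 1/4 (recessive).
Target: solid (coat pattern), brown (coat color), short (fur length)
Probability = product of independent per-trait probabilities
= 1/4 × 1/4 × 3/4 = 3/64
Expected count = 3/64 × 320 = 15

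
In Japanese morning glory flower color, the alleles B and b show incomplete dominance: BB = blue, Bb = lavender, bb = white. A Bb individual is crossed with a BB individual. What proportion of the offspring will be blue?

Punnett square for Bb × BB:
Offspring genotypes: 2 BB, 2 Bb
Phenotype counts: 2 blue, 2 lavender
blue: 2 out of 4
Probability: 2/4 = 1/2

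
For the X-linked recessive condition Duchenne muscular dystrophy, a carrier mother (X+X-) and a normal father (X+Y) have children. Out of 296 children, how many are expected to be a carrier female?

Cross: X+X- × X+Y
Offspring: 1 X+X+, 1 X+Y, 1 X+X-, 1 X-Y
Probability of a carrier female: 1/4
Expected count = 1/4 × 296 = 74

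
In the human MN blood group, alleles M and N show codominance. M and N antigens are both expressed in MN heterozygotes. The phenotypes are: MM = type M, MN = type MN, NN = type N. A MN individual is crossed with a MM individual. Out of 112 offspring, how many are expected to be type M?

Punnett square for MN × MM:
Offspring genotypes: 2 MM, 2 MN
Phenotype counts: 2 type M, 2 type MN
type M: 2 out of 4 → fraction 1/2
Expected count = 1/2 × 112 = 56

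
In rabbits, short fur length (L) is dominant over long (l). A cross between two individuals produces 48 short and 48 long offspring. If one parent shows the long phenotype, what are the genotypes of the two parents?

Observed offspring: 48 short, 48 long
The observed ratio simplifies to 1:1. One parent shows long, so its genotype must be ll. A 1:1 offspring split requires the other parent to be heterozygous (Ll).
Parent genotypes: ll × Ll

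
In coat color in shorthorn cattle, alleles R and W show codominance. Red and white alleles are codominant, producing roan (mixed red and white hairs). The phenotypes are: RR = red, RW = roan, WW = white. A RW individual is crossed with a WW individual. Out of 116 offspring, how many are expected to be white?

Punnett square for RW × WW:
Offspring genotypes: 2 RW, 2 WW
Phenotype counts: 2 roan, 2 white
white: 2 out of 4 → fraction 1/2
Expected count = 1/2 × 116 = 58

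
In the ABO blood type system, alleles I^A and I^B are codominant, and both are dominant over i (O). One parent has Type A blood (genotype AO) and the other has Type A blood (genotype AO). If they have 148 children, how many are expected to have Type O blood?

Cross: AO × AO
Possible offspring genotypes: 1 AA, 2 AO, 1 OO
Blood type counts: 3 Type A, 1 Type O
Probability of Type O: 1/4
Expected count = 1/4 × 148 = 37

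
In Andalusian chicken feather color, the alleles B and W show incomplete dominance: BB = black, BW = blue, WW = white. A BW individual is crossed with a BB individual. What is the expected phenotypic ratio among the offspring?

Punnett square for BW × BB:
Offspring genotypes: 2 BB, 2 BW
Phenotype counts: 2 black, 2 blue
Ratio: 1 black : 1 blue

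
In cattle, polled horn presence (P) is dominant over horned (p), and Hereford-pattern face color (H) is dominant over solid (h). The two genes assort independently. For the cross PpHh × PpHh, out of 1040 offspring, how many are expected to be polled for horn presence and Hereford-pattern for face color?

Dihybrid cross PpHh × PpHh — consider each gene separately:
horn presence: Pp × Pp → 1 PP, 2 Pp, 1 pp → 3 P_ : 1 pp (out of 4)
face color: Hh × Hh → 1 HH, 2 Hh, 1 hh → 3 H_ : 1 hh (out of 4)
Looking for: polled (P_) and Hereford-pattern (H_)
P(polled) = 3/4, P(Hereford-pattern) = 3/4
P(both) = 3/4 × 3/4 = 9/16
Expected count = 9/16 × 1040 = 585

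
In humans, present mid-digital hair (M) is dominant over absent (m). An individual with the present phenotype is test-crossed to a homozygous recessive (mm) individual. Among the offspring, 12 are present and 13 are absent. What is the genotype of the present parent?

Test cross: ? × mm
Offspring: 12 present, 13 absent — approximately 1:1.
A 1:1 ratio in a test cross indicates the unknown parent is heterozygous (Mm).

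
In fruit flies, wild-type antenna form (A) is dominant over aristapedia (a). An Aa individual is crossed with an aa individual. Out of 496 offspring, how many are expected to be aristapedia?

Punnett square for Aa × aa:
Offspring genotypes: 2 Aa, 2 aa
wild-type: 2, aristapedia: 2
aristapedia: 2 out of 4 → fraction 1/2
Expected count = 1/2 × 496 = 248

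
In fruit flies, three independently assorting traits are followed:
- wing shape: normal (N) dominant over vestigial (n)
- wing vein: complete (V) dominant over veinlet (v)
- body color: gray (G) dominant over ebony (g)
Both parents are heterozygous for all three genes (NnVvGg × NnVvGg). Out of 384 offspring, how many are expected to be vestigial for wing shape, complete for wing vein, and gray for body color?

Trihybrid cross: NnVvGg × NnVvGg
Each trait segregates independently with a 3:1 phenotypic ratio, so each gene contributes 3/4 (dominant) or 1/4 (recessive).
Target: vestigial (wing shape), complete (wing vein), gray (body color)
Probability = product of independent per-trait probabilities
= 1/4 × 3/4 × 3/4 = 9/64
Expected count = 9/64 × 384 = 54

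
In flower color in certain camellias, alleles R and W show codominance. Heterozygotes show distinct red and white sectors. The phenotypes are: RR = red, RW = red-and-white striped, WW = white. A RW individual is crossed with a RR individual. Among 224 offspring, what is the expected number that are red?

Punnett square for RW × RR:
Offspring genotypes: 2 RR, 2 RW
Phenotype counts: 2 red, 2 red-and-white striped
red: 2 out of 4 → fraction 1/2
Expected count = 1/2 × 224 = 112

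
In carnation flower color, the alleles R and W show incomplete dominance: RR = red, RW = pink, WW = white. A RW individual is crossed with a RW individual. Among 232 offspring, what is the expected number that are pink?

Punnett square for RW × RW:
Offspring genotypes: 1 RR, 2 RW, 1 WW
Phenotype counts: 1 red, 2 pink, 1 white
pink: 2 out of 4 → fraction 1/2
Expected count = 1/2 × 232 = 116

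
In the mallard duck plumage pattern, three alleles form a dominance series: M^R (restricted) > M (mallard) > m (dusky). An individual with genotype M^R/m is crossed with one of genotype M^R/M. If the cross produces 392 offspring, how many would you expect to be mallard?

Cross: M^R/m × M^R/M
Allele dominance: M^R > M > m
Offspring genotypes: 1 M^R/M^R, 1 M^R/M, 1 M^R/m, 1 M/m
Phenotype counts: 3 restricted, 1 mallard
mallard: 1 out of 4 → fraction 1/4
Expected count = 1/4 × 392 = 98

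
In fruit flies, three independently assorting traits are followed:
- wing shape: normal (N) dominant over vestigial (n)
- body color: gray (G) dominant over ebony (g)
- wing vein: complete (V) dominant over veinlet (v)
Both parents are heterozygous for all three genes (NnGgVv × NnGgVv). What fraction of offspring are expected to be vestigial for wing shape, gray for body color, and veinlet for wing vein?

Trihybrid cross: NnGgVv × NnGgVv
Each trait segregates independently with a 3:1 phenotypic ratio, so each gene contributes 3/4 (dominant) or 1/4 (recessive).
Target: vestigial (wing shape), gray (body color), veinlet (wing vein)
Probability = product of independent per-trait probabilities
= 1/4 × 3/4 × 1/4 = 3/64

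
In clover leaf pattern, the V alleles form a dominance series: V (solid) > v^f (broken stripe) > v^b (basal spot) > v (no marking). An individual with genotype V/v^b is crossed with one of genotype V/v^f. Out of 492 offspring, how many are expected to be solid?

Cross: V/v^b × V/v^f
Allele dominance: V > v^f > v^b > v
Offspring genotypes: 1 V/V, 1 V/v^f, 1 V/v^b, 1 v^f/v^b
Phenotype counts: 3 solid, 1 broken stripe
solid: 3 out of 4 → fraction 3/4
Expected count = 3/4 × 492 = 369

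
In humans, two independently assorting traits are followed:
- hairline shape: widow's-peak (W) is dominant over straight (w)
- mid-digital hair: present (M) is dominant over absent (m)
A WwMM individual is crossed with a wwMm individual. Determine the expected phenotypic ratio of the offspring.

Dihybrid cross WwMM × wwMm — consider each gene separately:
hairline shape: Ww × ww → 2 Ww, 2 ww → 2 W_ : 2 ww (out of 4)
mid-digital hair: MM × Mm → 2 MM, 2 Mm → 4 M_ (out of 4)
Combine (counts out of 4 × 4 = 16): widow's-peak/present (W_M_) = 2×4 = 8; straight/present (wwM_) = 2×4 = 8
Phenotype counts (out of 16): 8 widow's-peak/present, 8 straight/present
Ratio: 1 widow's-peak/present : 1 straight/present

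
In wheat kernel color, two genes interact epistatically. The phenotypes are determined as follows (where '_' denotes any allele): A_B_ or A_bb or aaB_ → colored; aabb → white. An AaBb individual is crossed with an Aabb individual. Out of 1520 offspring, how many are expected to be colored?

Cross: AaBb × Aabb — consider each gene separately:
A gene: Aa × Aa → 1 AA, 2 Aa, 1 aa → 3 A_ : 1 aa (out of 4)
B gene: Bb × bb → 2 Bb, 2 bb → 2 B_ : 2 bb (out of 4)
Genotype classes (out of 4 × 4 = 16): A_B_ = 3×2 = 6; A_bb = 3×2 = 6; aaB_ = 1×2 = 2; aabb = 1×2 = 2
Apply the phenotype rules: A_B_ (6) + A_bb (6) + aaB_ (2) → colored; aabb (2) → white
Phenotype counts (out of 16): 14 colored, 2 white
colored: 14 out of 16 → fraction 7/8
Expected count = 7/8 × 1520 = 1330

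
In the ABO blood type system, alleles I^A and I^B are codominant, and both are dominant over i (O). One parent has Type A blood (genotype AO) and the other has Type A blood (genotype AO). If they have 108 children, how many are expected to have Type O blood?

Cross: AO × AO
Possible offspring genotypes: 1 AA, 2 AO, 1 OO
Blood type counts: 3 Type A, 1 Type O
Probability of Type O: 1/4
Expected count = 1/4 × 108 = 27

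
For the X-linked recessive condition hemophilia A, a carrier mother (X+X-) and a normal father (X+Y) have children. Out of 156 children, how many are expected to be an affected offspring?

Cross: X+X- × X+Y
Offspring: 1 X+X+, 1 X+Y, 1 X+X-, 1 X-Y
Probability of an affected offspring: 1/4
Expected count = 1/4 × 156 = 39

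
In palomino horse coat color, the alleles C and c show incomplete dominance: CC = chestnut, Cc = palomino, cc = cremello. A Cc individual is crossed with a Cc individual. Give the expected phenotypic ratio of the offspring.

Punnett square for Cc × Cc:
Offspring genotypes: 1 CC, 2 Cc, 1 cc
Phenotype counts: 1 chestnut, 2 palomino, 1 cremello
Ratio: 1 chestnut : 2 palomino : 1 cremello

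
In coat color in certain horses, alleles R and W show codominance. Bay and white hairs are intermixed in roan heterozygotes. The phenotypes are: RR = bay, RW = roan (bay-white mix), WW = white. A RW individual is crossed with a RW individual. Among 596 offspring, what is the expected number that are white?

Punnett square for RW × RW:
Offspring genotypes: 1 RR, 2 RW, 1 WW
Phenotype counts: 1 bay, 2 roan (bay-white mix), 1 white
white: 1 out of 4 → fraction 1/4
Expected count = 1/4 × 596 = 149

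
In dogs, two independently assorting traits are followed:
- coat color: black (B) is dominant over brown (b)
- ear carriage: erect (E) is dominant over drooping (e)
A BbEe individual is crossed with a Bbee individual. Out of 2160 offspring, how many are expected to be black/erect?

Dihybrid cross BbEe × Bbee — consider each gene separately:
coat color: Bb × Bb → 1 BB, 2 Bb, 1 bb → 3 B_ : 1 bb (out of 4)
ear carriage: Ee × ee → 2 Ee, 2 ee → 2 E_ : 2 ee (out of 4)
Combine (counts out of 4 × 4 = 16): black/erect (B_E_) = 3×2 = 6; black/drooping (B_ee) = 3×2 = 6; brown/erect (bbE_) = 1×2 = 2; brown/drooping (bbee) = 1×2 = 2
Phenotype counts (out of 16): 6 black/erect, 6 black/drooping, 2 brown/erect, 2 brown/drooping
black/erect: 6 out of 16 → fraction 3/8
Expected count = 3/8 × 2160 = 810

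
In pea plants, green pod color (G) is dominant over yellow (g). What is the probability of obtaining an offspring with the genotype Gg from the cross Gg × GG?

Punnett square for Gg × GG:
Offspring genotypes: 2 GG, 2 Gg
Total offspring: 4
Count with target: 2
Probability: 2/4 = 1/2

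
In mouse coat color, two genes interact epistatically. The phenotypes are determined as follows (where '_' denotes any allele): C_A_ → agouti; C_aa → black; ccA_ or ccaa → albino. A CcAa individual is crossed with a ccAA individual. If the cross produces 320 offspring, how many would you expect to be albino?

Cross: CcAa × ccAA — consider each gene separately:
C gene: Cc × cc → 2 Cc, 2 cc → 2 C_ : 2 cc (out of 4)
A gene: Aa × AA → 2 AA, 2 Aa → 4 A_ (out of 4)
Genotype classes (out of 4 × 4 = 16): C_A_ = 2×4 = 8; ccA_ = 2×4 = 8
Apply the phenotype rules: C_A_ (8) → agouti; ccA_ (8) → albino
Phenotype counts (out of 16): 8 agouti, 8 albino
albino: 8 out of 16 → fraction 1/2
Expected count = 1/2 × 320 = 160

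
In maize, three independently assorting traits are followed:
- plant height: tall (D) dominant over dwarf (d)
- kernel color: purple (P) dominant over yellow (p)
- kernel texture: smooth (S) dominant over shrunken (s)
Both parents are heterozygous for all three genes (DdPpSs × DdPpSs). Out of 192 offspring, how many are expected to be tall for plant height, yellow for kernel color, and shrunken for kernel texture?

Trihybrid cross: DdPpSs × DdPpSs
Each trait segregates independently with a 3:1 phenotypic ratio, so each gene contributes 3/4 (dominant) or 1/4 (recessive).
Target: tall (plant height), yellow (kernel color), shrunken (kernel texture)
Probability = product of independent per-trait probabilities
= 3/4 × 1/4 × 1/4 = 3/64
Expected count = 3/64 × 192 = 9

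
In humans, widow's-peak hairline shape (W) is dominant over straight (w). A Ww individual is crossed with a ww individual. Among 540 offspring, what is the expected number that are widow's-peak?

Punnett square for Ww × ww:
Offspring genotypes: 2 Ww, 2 ww
widow's-peak: 2, straight: 2
widow's-peak: 2 out of 4 → fraction 1/2
Expected count = 1/2 × 540 = 270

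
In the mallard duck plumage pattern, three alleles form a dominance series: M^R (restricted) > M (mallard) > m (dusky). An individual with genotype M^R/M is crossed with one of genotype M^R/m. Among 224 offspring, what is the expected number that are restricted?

Cross: M^R/M × M^R/m
Allele dominance: M^R > M > m
Offspring genotypes: 1 M^R/M^R, 1 M^R/m, 1 M^R/M, 1 M/m
Phenotype counts: 3 restricted, 1 mallard
restricted: 3 out of 4 → fraction 3/4
Expected count = 3/4 × 224 = 168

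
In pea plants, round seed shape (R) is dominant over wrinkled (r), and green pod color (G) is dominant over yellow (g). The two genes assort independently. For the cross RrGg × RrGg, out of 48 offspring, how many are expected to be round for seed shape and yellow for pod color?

Dihybrid cross RrGg × RrGg — consider each gene separately:
seed shape: Rr × Rr → 1 RR, 2 Rr, 1 rr → 3 R_ : 1 rr (out of 4)
pod color: Gg × Gg → 1 GG, 2 Gg, 1 gg → 3 G_ : 1 gg (out of 4)
Looking for: round (R_) and yellow (gg)
P(round) = 3/4, P(yellow) = 1/4
P(both) = 3/4 × 1/4 = 3/16
Expected count = 3/16 × 48 = 9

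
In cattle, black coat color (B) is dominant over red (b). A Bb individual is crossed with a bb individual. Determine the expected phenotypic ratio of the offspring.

Punnett square for Bb × bb:
Offspring genotypes: 2 Bb, 2 bb
black: 2, red: 2
Ratio: 1:1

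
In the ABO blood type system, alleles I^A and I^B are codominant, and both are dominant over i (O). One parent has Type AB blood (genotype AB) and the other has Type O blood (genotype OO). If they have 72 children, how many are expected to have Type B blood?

Cross: AB × OO
Possible offspring genotypes: 2 AO, 2 BO
Blood type counts: 2 Type A, 2 Type B
Probability of Type B: 2/4 = 1/2
Expected count = 1/2 × 72 = 36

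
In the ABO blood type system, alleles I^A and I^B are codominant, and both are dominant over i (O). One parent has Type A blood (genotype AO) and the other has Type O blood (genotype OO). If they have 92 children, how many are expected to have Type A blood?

Cross: AO × OO
Possible offspring genotypes: 2 AO, 2 OO
Blood type counts: 2 Type A, 2 Type O
Probability of Type A: 2/4 = 1/2
Expected count = 1/2 × 92 = 46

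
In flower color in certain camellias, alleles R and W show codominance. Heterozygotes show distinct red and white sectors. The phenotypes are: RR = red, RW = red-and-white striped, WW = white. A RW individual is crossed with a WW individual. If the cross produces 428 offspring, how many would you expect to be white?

Punnett square for RW × WW:
Offspring genotypes: 2 RW, 2 WW
Phenotype counts: 2 red-and-white striped, 2 white
white: 2 out of 4 → fraction 1/2
Expected count = 1/2 × 428 = 214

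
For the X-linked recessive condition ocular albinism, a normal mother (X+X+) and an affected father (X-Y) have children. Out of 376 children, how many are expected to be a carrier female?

Cross: X+X+ × X-Y
Offspring: 2 X+X-, 2 X+Y
Probability of a carrier female: 2/4 = 1/2
Expected count = 1/2 × 376 = 188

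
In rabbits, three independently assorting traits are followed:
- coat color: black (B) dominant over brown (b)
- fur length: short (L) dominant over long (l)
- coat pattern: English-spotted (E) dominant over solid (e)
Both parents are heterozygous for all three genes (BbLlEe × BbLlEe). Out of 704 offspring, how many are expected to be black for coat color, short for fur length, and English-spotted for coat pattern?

Trihybrid cross: BbLlEe × BbLlEe
Each trait segregates independently with a 3:1 phenotypic ratio, so each gene contributes 3/4 (dominant) or 1/4 (recessive).
Target: black (coat color), short (fur length), English-spotted (coat pattern)
Probability = product of independent per-trait probabilities
= 3/4 × 3/4 × 3/4 = 27/64
Expected count = 27/64 × 704 = 297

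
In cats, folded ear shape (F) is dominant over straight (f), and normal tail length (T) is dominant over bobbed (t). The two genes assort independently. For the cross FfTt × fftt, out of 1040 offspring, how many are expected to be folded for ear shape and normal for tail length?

Dihybrid cross FfTt × fftt — consider each gene separately:
ear shape: Ff × ff → 2 Ff, 2 ff → 2 F_ : 2 ff (out of 4)
tail length: Tt × tt → 2 Tt, 2 tt → 2 T_ : 2 tt (out of 4)
Looking for: folded (F_) and normal (T_)
P(folded) = 2/4, P(normal) = 2/4
P(both) = 2/4 × 2/4 = 4/16 = 1/4
Expected count = 1/4 × 1040 = 260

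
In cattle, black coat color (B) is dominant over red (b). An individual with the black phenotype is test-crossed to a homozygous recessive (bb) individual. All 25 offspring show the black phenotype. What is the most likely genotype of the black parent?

Test cross: ? × bb
All offspring are black.
If the unknown parent were heterozygous (Bb), about half of 25 offspring would be red; none are. The unknown parent is most likely homozygous dominant (BB).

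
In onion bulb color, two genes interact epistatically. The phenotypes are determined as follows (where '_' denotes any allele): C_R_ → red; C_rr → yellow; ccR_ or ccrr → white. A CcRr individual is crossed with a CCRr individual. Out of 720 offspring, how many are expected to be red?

Cross: CcRr × CCRr — consider each gene separately:
C gene: Cc × CC → 2 CC, 2 Cc → 4 C_ (out of 4)
R gene: Rr × Rr → 1 RR, 2 Rr, 1 rr → 3 R_ : 1 rr (out of 4)
Genotype classes (out of 4 × 4 = 16): C_R_ = 4×3 = 12; C_rr = 4×1 = 4
Apply the phenotype rules: C_R_ (12) → red; C_rr (4) → yellow
Phenotype counts (out of 16): 12 red, 4 yellow
red: 12 out of 16 → fraction 3/4
Expected count = 3/4 × 720 = 540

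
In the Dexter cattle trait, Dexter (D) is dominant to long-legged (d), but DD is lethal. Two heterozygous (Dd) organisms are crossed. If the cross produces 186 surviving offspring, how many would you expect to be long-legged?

Cross: Dd × Dd
Punnett square offspring (before lethality): 1 DD, 2 Dd, 1 dd
The DD genotype is lethal (embryos die); surviving offspring: 2 Dd, 1 dd
long-legged: 1 out of 3 → fraction 1/3
Expected count = 1/3 × 186 = 62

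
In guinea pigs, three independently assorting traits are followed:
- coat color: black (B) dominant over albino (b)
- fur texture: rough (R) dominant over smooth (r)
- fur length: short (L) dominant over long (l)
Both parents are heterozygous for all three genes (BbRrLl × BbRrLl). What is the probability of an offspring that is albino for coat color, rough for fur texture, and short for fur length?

Trihybrid cross: BbRrLl × BbRrLl
Each trait segregates independently with a 3:1 phenotypic ratio, so each gene contributes 3/4 (dominant) or 1/4 (recessive).
Target: albino (coat color), rough (fur texture), short (fur length)
Probability = product of independent per-trait probabilities
= 1/4 × 3/4 × 3/4 = 9/64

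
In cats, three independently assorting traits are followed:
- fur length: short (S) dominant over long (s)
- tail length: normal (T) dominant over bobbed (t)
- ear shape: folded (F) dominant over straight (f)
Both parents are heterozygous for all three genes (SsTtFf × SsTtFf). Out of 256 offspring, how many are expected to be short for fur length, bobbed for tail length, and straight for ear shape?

Trihybrid cross: SsTtFf × SsTtFf
Each trait segregates independently with a 3:1 phenotypic ratio, so each gene contributes 3/4 (dominant) or 1/4 (recessive).
Target: short (fur length), bobbed (tail length), straight (ear shape)
Probability = product of independent per-trait probabilities
= 3/4 × 1/4 × 1/4 = 3/64
Expected count = 3/64 × 256 = 12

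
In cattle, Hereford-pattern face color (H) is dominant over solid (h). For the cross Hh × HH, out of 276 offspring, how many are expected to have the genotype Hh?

Punnett square for Hh × HH:
Offspring genotypes: 2 HH, 2 Hh
Total offspring: 4
Count with target: 2
Probability: 2/4 = 1/2
Expected count = 1/2 × 276 = 138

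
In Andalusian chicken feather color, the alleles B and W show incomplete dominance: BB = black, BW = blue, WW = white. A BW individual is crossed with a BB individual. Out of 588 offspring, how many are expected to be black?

Punnett square for BW × BB:
Offspring genotypes: 2 BB, 2 BW
Phenotype counts: 2 black, 2 blue
black: 2 out of 4 → fraction 1/2
Expected count = 1/2 × 588 = 294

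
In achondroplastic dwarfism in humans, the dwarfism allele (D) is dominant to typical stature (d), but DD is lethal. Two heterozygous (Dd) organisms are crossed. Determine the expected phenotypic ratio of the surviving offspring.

Cross: Dd × Dd
Punnett square offspring (before lethality): 1 DD, 2 Dd, 1 dd
The DD genotype is lethal (embryos die); surviving offspring: 2 Dd, 1 dd
Ratio: 2 achondroplastic dwarf : 1 typical stature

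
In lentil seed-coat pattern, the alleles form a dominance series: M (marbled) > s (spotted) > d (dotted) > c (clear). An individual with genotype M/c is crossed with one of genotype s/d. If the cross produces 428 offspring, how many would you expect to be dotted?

Cross: M/c × s/d
Allele dominance: M > s > d > c
Offspring genotypes: 1 M/s, 1 M/d, 1 s/c, 1 d/c
Phenotype counts: 2 marbled, 1 spotted, 1 dotted
dotted: 1 out of 4 → fraction 1/4
Expected count = 1/4 × 428 = 107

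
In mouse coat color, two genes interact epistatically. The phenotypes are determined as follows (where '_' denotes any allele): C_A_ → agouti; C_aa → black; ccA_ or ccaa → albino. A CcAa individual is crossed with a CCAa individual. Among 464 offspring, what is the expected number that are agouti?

Cross: CcAa × CCAa — consider each gene separately:
C gene: Cc × CC → 2 CC, 2 Cc → 4 C_ (out of 4)
A gene: Aa × Aa → 1 AA, 2 Aa, 1 aa → 3 A_ : 1 aa (out of 4)
Genotype classes (out of 4 × 4 = 16): C_A_ = 4×3 = 12; C_aa = 4×1 = 4
Apply the phenotype rules: C_A_ (12) → agouti; C_aa (4) → black
Phenotype counts (out of 16): 12 agouti, 4 black
agouti: 12 out of 16 → fraction 3/4
Expected count = 3/4 × 464 = 348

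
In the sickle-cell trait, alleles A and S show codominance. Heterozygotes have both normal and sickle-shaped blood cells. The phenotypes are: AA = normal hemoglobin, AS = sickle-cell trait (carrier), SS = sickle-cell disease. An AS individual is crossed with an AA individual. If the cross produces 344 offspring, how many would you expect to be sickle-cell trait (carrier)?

Punnett square for AS × AA:
Offspring genotypes: 2 AA, 2 AS
Phenotype counts: 2 normal hemoglobin, 2 sickle-cell trait (carrier)
sickle-cell trait (carrier): 2 out of 4 → fraction 1/2
Expected count = 1/2 × 344 = 172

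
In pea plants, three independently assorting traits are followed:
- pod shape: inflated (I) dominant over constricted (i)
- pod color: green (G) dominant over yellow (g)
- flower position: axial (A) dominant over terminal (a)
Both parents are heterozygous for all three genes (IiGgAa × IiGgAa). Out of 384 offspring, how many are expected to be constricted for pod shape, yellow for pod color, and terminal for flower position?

Trihybrid cross: IiGgAa × IiGgAa
Each trait segregates independently with a 3:1 phenotypic ratio, so each gene contributes 3/4 (dominant) or 1/4 (recessive).
Target: constricted (pod shape), yellow (pod color), terminal (flower position)
Probability = product of independent per-trait probabilities
= 1/4 × 1/4 × 1/4 = 1/64
Expected count = 1/64 × 384 = 6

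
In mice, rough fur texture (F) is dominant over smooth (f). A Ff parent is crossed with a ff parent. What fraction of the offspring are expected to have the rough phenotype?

Punnett square for Ff × ff:
Offspring genotypes: 2 Ff, 2 ff
Total offspring: 4
Count with target: 2
Probability: 2/4 = 1/2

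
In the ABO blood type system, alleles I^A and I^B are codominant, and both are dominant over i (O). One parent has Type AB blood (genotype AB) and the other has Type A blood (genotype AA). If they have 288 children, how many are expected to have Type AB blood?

Cross: AB × AA
Possible offspring genotypes: 2 AA, 2 AB
Blood type counts: 2 Type A, 2 Type AB
Probability of Type AB: 2/4 = 1/2
Expected count = 1/2 × 288 = 144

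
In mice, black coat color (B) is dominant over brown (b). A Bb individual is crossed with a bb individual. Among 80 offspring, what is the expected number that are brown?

Punnett square for Bb × bb:
Offspring genotypes: 2 Bb, 2 bb
black: 2, brown: 2
brown: 2 out of 4 → fraction 1/2
Expected count = 1/2 × 80 = 40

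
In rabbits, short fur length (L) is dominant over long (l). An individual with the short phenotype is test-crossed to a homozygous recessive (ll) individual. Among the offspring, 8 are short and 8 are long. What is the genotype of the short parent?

Test cross: ? × ll
Offspring: 8 short, 8 long — approximately 1:1.
A 1:1 ratio in a test cross indicates the unknown parent is heterozygous (Ll).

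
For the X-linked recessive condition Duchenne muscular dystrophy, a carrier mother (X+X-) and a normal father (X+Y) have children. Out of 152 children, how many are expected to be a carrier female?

Cross: X+X- × X+Y
Offspring: 1 X+X+, 1 X+Y, 1 X+X-, 1 X-Y
Probability of a carrier female: 1/4
Expected count = 1/4 × 152 = 38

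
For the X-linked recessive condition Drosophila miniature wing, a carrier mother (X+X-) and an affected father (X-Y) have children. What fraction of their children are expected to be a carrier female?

Cross: X+X- × X-Y
Offspring: 1 X+X-, 1 X+Y, 1 X-X-, 1 X-Y
Probability of a carrier female: 1/4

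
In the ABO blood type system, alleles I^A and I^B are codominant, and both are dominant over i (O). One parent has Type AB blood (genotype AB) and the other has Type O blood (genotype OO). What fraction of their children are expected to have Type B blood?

Cross: AB × OO
Possible offspring genotypes: 2 AO, 2 BO
Blood type counts: 2 Type A, 2 Type B
Probability of Type B: 2/4 = 1/2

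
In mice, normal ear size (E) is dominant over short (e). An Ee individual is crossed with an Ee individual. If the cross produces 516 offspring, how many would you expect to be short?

Punnett square for Ee × Ee:
Offspring genotypes: 1 EE, 2 Ee, 1 ee
normal: 3, short: 1
short: 1 out of 4 → fraction 1/4
Expected count = 1/4 × 516 = 129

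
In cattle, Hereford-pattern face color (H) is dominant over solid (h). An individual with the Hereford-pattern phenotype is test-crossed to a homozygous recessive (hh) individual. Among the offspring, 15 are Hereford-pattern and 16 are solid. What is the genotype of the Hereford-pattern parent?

Test cross: ? × hh
Offspring: 15 Hereford-pattern, 16 solid — approximately 1:1.
A 1:1 ratio in a test cross indicates the unknown parent is heterozygous (Hh).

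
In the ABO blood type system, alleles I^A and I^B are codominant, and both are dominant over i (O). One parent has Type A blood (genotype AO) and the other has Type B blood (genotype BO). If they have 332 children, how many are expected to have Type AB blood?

Cross: AO × BO
Possible offspring genotypes: 1 AB, 1 AO, 1 BO, 1 OO
Blood type counts: 1 Type AB, 1 Type A, 1 Type B, 1 Type O
Probability of Type AB: 1/4
Expected count = 1/4 × 332 = 83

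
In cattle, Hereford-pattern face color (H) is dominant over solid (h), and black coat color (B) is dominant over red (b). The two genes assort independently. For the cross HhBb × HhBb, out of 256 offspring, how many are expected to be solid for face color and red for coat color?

Dihybrid cross HhBb × HhBb — consider each gene separately:
face color: Hh × Hh → 1 HH, 2 Hh, 1 hh → 3 H_ : 1 hh (out of 4)
coat color: Bb × Bb → 1 BB, 2 Bb, 1 bb → 3 B_ : 1 bb (out of 4)
Looking for: solid (hh) and red (bb)
P(solid) = 1/4, P(red) = 1/4
P(both) = 1/4 × 1/4 = 1/16
Expected count = 1/16 × 256 = 16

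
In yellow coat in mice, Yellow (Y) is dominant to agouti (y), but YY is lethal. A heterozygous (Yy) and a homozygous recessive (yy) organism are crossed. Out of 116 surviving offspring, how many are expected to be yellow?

Cross: Yy × yy
Punnett square offspring (before lethality): 2 Yy, 2 yy
No YY offspring are produced in this cross.
yellow: 2 out of 4 → fraction 1/2
Expected count = 1/2 × 116 = 58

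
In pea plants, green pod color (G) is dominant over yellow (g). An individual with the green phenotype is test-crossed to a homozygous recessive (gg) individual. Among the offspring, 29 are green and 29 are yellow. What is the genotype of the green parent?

Test cross: ? × gg
Offspring: 29 green, 29 yellow — approximately 1:1.
A 1:1 ratio in a test cross indicates the unknown parent is heterozygous (Gg).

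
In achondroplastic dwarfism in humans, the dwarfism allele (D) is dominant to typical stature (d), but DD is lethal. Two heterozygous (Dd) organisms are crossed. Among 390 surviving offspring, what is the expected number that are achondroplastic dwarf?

Cross: Dd × Dd
Punnett square offspring (before lethality): 1 DD, 2 Dd, 1 dd
The DD genotype is lethal (embryos die); surviving offspring: 2 Dd, 1 dd
achondroplastic dwarf: 2 out of 3 → fraction 2/3
Expected count = 2/3 × 390 = 260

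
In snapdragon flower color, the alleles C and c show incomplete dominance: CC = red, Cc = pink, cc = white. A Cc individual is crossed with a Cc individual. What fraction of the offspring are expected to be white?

Punnett square for Cc × Cc:
Offspring genotypes: 1 CC, 2 Cc, 1 cc
Phenotype counts: 1 red, 2 pink, 1 white
white: 1 out of 4
Probability: 1/4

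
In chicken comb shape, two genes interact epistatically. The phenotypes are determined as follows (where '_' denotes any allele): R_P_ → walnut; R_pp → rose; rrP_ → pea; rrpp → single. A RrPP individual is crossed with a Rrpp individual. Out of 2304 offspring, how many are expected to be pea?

Cross: RrPP × Rrpp — consider each gene separately:
R gene: Rr × Rr → 1 RR, 2 Rr, 1 rr → 3 R_ : 1 rr (out of 4)
P gene: PP × pp → 4 Pp → 4 P_ (out of 4)
Genotype classes (out of 4 × 4 = 16): R_P_ = 3×4 = 12; rrP_ = 1×4 = 4
Apply the phenotype rules: R_P_ (12) → walnut; rrP_ (4) → pea
Phenotype counts (out of 16): 12 walnut, 4 pea
pea: 4 out of 16 → fraction 1/4
Expected count = 1/4 × 2304 = 576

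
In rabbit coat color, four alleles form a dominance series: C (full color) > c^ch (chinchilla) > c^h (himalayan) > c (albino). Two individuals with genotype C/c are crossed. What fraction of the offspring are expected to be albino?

Cross: C/c × C/c
Allele dominance: C > c^ch > c^h > c
Offspring genotypes: 1 C/C, 2 C/c, 1 c/c
Phenotype counts: 3 full color, 1 albino
albino: 1 out of 4
Probability: 1/4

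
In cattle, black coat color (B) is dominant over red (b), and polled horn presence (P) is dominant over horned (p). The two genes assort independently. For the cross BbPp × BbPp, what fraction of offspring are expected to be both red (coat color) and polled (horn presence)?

Dihybrid cross BbPp × BbPp — consider each gene separately:
coat color: Bb × Bb → 1 BB, 2 Bb, 1 bb → 3 B_ : 1 bb (out of 4)
horn presence: Pp × Pp → 1 PP, 2 Pp, 1 pp → 3 P_ : 1 pp (out of 4)
Looking for: red (bb) and polled (P_)
P(red) = 1/4, P(polled) = 3/4
P(both) = 1/4 × 3/4 = 3/16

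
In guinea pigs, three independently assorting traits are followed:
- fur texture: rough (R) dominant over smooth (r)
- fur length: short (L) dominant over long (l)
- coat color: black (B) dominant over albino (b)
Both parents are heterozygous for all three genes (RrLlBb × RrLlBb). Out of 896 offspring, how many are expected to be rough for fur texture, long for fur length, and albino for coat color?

Trihybrid cross: RrLlBb × RrLlBb
Each trait segregates independently with a 3:1 phenotypic ratio, so each gene contributes 3/4 (dominant) or 1/4 (recessive).
Target: rough (fur texture), long (fur length), albino (coat color)
Probability = product of independent per-trait probabilities
= 3/4 × 1/4 × 1/4 = 3/64
Expected count = 3/64 × 896 = 42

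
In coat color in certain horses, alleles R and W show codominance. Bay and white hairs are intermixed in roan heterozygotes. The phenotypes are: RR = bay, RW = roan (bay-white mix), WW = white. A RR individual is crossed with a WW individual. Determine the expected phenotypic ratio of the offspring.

Punnett square for RR × WW:
Offspring genotypes: 4 RW
Phenotype counts: 4 roan (bay-white mix)
Ratio: all roan (bay-white mix)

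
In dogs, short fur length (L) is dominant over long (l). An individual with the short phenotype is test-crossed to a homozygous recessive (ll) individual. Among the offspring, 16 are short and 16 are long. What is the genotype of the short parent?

Test cross: ? × ll
Offspring: 16 short, 16 long — approximately 1:1.
A 1:1 ratio in a test cross indicates the unknown parent is heterozygous (Ll).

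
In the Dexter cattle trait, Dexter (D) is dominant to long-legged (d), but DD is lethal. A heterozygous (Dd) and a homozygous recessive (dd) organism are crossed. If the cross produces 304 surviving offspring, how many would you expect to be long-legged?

Cross: Dd × dd
Punnett square offspring (before lethality): 2 Dd, 2 dd
No DD offspring are produced in this cross.
long-legged: 2 out of 4 → fraction 1/2
Expected count = 1/2 × 304 = 152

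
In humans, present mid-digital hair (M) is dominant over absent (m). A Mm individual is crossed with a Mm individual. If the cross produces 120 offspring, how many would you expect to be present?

Punnett square for Mm × Mm:
Offspring genotypes: 1 MM, 2 Mm, 1 mm
present: 3, absent: 1
present: 3 out of 4 → fraction 3/4
Expected count = 3/4 × 120 = 90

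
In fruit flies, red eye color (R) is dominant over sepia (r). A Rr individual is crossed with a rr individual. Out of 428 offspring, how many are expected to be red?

Punnett square for Rr × rr:
Offspring genotypes: 2 Rr, 2 rr
red: 2, sepia: 2
red: 2 out of 4 → fraction 1/2
Expected count = 1/2 × 428 = 214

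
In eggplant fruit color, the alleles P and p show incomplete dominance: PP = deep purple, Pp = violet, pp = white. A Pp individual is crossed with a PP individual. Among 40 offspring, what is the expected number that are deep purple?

Punnett square for Pp × PP:
Offspring genotypes: 2 PP, 2 Pp
Phenotype counts: 2 deep purple, 2 violet
deep purple: 2 out of 4 → fraction 1/2
Expected count = 1/2 × 40 = 20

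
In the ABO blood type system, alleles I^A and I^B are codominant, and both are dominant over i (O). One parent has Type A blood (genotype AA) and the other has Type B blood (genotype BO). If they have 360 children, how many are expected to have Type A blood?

Cross: AA × BO
Possible offspring genotypes: 2 AB, 2 AO
Blood type counts: 2 Type AB, 2 Type A
Probability of Type A: 2/4 = 1/2
Expected count = 1/2 × 360 = 180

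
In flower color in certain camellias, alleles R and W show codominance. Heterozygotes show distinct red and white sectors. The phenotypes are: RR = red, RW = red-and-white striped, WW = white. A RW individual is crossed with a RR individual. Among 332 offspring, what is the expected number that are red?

Punnett square for RW × RR:
Offspring genotypes: 2 RR, 2 RW
Phenotype counts: 2 red, 2 red-and-white striped
red: 2 out of 4 → fraction 1/2
Expected count = 1/2 × 332 = 166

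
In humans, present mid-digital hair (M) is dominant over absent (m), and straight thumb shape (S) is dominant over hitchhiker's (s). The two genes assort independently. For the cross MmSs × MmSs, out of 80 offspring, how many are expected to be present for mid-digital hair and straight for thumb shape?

Dihybrid cross MmSs × MmSs — consider each gene separately:
mid-digital hair: Mm × Mm → 1 MM, 2 Mm, 1 mm → 3 M_ : 1 mm (out of 4)
thumb shape: Ss × Ss → 1 SS, 2 Ss, 1 ss → 3 S_ : 1 ss (out of 4)
Looking for: present (M_) and straight (S_)
P(present) = 3/4, P(straight) = 3/4
P(both) = 3/4 × 3/4 = 9/16
Expected count = 9/16 × 80 = 45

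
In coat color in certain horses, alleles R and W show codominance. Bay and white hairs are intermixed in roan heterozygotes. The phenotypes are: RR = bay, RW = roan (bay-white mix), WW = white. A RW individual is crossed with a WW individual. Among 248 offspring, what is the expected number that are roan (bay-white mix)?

Punnett square for RW × WW:
Offspring genotypes: 2 RW, 2 WW
Phenotype counts: 2 roan (bay-white mix), 2 white
roan (bay-white mix): 2 out of 4 → fraction 1/2
Expected count = 1/2 × 248 = 124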